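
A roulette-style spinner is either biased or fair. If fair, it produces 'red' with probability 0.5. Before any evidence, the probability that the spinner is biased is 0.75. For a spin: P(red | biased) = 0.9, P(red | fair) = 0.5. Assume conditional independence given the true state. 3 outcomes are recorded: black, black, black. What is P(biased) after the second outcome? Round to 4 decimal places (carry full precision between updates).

0.1071

After 'black': P(biased) = 0.1·0.7500 / (0.1·0.7500 + 0.5·0.2500) ≈ 0.3750
After 'black': P(biased) = 0.1·0.3750 / (0.1·0.3750 + 0.5·0.6250) ≈ 0.1071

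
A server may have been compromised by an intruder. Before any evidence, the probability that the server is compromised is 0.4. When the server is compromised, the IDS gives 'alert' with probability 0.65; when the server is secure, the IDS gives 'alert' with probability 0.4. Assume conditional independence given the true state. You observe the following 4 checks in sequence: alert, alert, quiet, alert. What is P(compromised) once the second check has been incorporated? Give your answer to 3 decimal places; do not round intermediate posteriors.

After 'alert': P(compromised) = 0.65·0.4000 / (0.65·0.4000 + 0.4·0.6000) ≈ 0.5200
After 'alert': P(compromised) = 0.65·0.5200 / (0.65·0.5200 + 0.4·0.4800) ≈ 0.6377

0.638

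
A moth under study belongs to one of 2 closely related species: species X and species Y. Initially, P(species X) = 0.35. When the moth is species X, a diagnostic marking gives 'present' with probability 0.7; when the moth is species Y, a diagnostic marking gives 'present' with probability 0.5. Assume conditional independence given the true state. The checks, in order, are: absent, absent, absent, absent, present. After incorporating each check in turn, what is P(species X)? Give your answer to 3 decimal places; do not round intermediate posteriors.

After 'absent': P(species X) = 0.3·0.3500 / (0.3·0.3500 + 0.5·0.6500) ≈ 0.2442
After 'absent': P(species X) = 0.3·0.2442 / (0.3·0.2442 + 0.5·0.7558) ≈ 0.1624
After 'absent': P(species X) = 0.3·0.1624 / (0.3·0.1624 + 0.5·0.8376) ≈ 0.1042
After 'absent': P(species X) = 0.3·0.1042 / (0.3·0.1042 + 0.5·0.8958) ≈ 0.0652
After 'present': P(species X) = 0.7·0.0652 / (0.7·0.0652 + 0.5·0.9348) ≈ 0.0890

0.089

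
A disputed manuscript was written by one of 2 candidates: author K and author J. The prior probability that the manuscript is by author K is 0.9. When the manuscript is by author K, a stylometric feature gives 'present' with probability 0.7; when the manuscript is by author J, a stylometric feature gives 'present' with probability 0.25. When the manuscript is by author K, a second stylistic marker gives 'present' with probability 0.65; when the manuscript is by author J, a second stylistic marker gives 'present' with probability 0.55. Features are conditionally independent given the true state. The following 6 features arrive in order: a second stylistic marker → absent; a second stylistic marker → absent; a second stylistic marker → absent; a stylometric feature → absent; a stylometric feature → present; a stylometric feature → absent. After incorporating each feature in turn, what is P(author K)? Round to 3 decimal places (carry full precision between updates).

After a second stylistic marker='absent': P(author K) = 0.35·0.9000 / (0.35·0.9000 + 0.45·0.1000) ≈ 0.8750
After a second stylistic marker='absent': P(author K) = 0.35·0.8750 / (0.35·0.8750 + 0.45·0.1250) ≈ 0.8448
After a second stylistic marker='absent': P(author K) = 0.35·0.8448 / (0.35·0.8448 + 0.45·0.1552) ≈ 0.8090
After a stylometric feature='absent': P(author K) = 0.3·0.8090 / (0.3·0.8090 + 0.75·0.1910) ≈ 0.6288
After a stylometric feature='present': P(author K) = 0.7·0.6288 / (0.7·0.6288 + 0.25·0.3712) ≈ 0.8259
After a stylometric feature='absent': P(author K) = 0.3·0.8259 / (0.3·0.8259 + 0.75·0.1741) ≈ 0.6548

0.655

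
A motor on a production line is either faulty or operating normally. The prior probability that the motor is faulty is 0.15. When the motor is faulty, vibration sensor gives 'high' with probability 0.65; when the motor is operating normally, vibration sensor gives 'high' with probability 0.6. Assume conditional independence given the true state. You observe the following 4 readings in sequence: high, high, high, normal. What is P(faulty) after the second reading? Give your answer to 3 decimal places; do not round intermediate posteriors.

After 'high': P(faulty) = 0.65·0.1500 / (0.65·0.1500 + 0.6·0.8500) ≈ 0.1605
After 'high': P(faulty) = 0.65·0.1605 / (0.65·0.1605 + 0.6·0.8395) ≈ 0.1716

0.172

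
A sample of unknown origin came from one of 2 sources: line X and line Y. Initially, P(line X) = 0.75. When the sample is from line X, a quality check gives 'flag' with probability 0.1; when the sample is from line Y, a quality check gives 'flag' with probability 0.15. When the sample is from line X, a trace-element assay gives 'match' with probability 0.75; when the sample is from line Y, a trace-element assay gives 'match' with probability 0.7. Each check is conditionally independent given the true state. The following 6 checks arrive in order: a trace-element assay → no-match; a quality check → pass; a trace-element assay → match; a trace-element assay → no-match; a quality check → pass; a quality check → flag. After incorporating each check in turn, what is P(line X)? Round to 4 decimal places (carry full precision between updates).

After a trace-element assay='no-match': P(line X) = 0.25·0.7500 / (0.25·0.7500 + 0.3·0.2500) ≈ 0.7143
After a quality check='pass': P(line X) = 0.9·0.7143 / (0.9·0.7143 + 0.85·0.2857) ≈ 0.7258
After a trace-element assay='match': P(line X) = 0.75·0.7258 / (0.75·0.7258 + 0.7·0.2742) ≈ 0.7393
After a trace-element assay='no-match': P(line X) = 0.25·0.7393 / (0.25·0.7393 + 0.3·0.2607) ≈ 0.7027
After a quality check='pass': P(line X) = 0.9·0.7027 / (0.9·0.7027 + 0.85·0.2973) ≈ 0.7145
After a quality check='flag': P(line X) = 0.1·0.7145 / (0.1·0.7145 + 0.15·0.2855) ≈ 0.6252

0.6252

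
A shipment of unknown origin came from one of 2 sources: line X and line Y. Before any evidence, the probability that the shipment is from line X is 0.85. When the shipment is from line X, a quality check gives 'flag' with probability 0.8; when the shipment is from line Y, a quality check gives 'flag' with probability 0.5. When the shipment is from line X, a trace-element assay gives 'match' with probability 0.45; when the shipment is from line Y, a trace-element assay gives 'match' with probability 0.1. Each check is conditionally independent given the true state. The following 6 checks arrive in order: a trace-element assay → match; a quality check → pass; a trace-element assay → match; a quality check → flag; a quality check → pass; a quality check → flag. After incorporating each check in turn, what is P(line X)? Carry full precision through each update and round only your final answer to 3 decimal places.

After a trace-element assay='match': P(line X) = 0.45·0.8500 / (0.45·0.8500 + 0.1·0.1500) ≈ 0.9623
After a quality check='pass': P(line X) = 0.2·0.9623 / (0.2·0.9623 + 0.5·0.0377) ≈ 0.9107
After a trace-element assay='match': P(line X) = 0.45·0.9107 / (0.45·0.9107 + 0.1·0.0893) ≈ 0.9787
After a quality check='flag': P(line X) = 0.8·0.9787 / (0.8·0.9787 + 0.5·0.0213) ≈ 0.9866
After a quality check='pass': P(line X) = 0.2·0.9866 / (0.2·0.9866 + 0.5·0.0134) ≈ 0.9671
After a quality check='flag': P(line X) = 0.8·0.9671 / (0.8·0.9671 + 0.5·0.0329) ≈ 0.9792

0.979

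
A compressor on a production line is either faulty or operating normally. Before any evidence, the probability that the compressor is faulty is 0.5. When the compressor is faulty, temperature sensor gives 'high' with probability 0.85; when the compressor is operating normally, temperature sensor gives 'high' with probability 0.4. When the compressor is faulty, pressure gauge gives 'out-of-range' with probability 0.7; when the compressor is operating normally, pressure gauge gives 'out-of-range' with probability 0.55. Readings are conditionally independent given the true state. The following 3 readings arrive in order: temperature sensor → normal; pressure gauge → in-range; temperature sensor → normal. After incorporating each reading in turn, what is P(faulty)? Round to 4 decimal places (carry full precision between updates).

Apply Bayes' rule sequentially, carrying P(faulty) forward.
After temperature sensor='normal': P(faulty) = 0.15·0.5000 / (0.15·0.5000 + 0.6·0.5000) ≈ 0.2000
After pressure gauge='in-range': P(faulty) = 0.3·0.2000 / (0.3·0.2000 + 0.45·0.8000) ≈ 0.1429
After temperature sensor='normal': P(faulty) = 0.15·0.1429 / (0.15·0.1429 + 0.6·0.8571) ≈ 0.0400

0.0400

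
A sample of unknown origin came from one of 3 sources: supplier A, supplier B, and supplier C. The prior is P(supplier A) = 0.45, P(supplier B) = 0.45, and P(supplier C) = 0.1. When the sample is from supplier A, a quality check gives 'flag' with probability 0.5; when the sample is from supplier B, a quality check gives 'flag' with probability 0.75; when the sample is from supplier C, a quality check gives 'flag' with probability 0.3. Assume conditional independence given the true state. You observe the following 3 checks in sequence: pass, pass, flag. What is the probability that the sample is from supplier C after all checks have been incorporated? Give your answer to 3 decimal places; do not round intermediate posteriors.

0.160

Apply Bayes' rule sequentially, carrying P(supplier C) forward.
After 'pass': normaliser = 0.5·0.4500 + 0.25·0.4500 + 0.7·0.1000; P(supplier A) ≈ 0.5521, P(supplier B) ≈ 0.2761, P(supplier C) ≈ 0.1718
After 'pass': normaliser = 0.5·0.5521 + 0.25·0.2761 + 0.7·0.1718; P(supplier A) ≈ 0.5933, P(supplier B) ≈ 0.1483, P(supplier C) ≈ 0.2584
After 'flag': normaliser = 0.5·0.5933 + 0.75·0.1483 + 0.3·0.2584; P(supplier A) ≈ 0.6111, P(supplier B) ≈ 0.2292, P(supplier C) ≈ 0.1597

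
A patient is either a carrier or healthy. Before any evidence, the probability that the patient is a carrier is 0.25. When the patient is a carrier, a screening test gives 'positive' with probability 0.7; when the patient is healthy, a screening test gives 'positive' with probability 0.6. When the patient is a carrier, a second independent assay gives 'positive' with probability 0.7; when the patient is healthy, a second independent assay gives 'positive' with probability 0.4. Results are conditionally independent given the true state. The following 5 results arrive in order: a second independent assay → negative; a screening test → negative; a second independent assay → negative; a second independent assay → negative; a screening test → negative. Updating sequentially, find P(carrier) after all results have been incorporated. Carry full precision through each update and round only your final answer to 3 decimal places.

After a second independent assay='negative': P(carrier) = 0.3·0.2500 / (0.3·0.2500 + 0.6·0.7500) ≈ 0.1429
After a screening test='negative': P(carrier) = 0.3·0.1429 / (0.3·0.1429 + 0.4·0.8571) ≈ 0.1111
After a second independent assay='negative': P(carrier) = 0.3·0.1111 / (0.3·0.1111 + 0.6·0.8889) ≈ 0.0588
After a second independent assay='negative': P(carrier) = 0.3·0.0588 / (0.3·0.0588 + 0.6·0.9412) ≈ 0.0303
After a screening test='negative': P(carrier) = 0.3·0.0303 / (0.3·0.0303 + 0.4·0.9697) ≈ 0.0229

0.023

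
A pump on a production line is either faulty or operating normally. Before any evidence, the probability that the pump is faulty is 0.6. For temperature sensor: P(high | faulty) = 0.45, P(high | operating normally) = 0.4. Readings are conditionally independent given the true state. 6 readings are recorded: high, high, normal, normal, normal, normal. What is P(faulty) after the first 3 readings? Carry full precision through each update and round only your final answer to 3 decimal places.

0.635

After 'high': P(faulty) = 0.45·0.6000 / (0.45·0.6000 + 0.4·0.4000) ≈ 0.6279
After 'high': P(faulty) = 0.45·0.6279 / (0.45·0.6279 + 0.4·0.3721) ≈ 0.6550
After 'normal': P(faulty) = 0.55·0.6550 / (0.55·0.6550 + 0.6·0.3450) ≈ 0.6351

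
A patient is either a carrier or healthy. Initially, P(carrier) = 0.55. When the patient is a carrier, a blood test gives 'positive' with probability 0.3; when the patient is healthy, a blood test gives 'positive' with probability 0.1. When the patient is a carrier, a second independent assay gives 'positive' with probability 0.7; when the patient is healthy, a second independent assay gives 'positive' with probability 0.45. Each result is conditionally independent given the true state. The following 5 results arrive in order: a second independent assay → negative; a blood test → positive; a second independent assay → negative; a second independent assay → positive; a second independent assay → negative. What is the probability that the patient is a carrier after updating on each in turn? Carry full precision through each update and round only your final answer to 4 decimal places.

Each posterior becomes the prior for the next update.
After a second independent assay='negative': P(carrier) = 0.3·0.5500 / (0.3·0.5500 + 0.55·0.4500) ≈ 0.4000
After a blood test='positive': P(carrier) = 0.3·0.4000 / (0.3·0.4000 + 0.1·0.6000) ≈ 0.6667
After a second independent assay='negative': P(carrier) = 0.3·0.6667 / (0.3·0.6667 + 0.55·0.3333) ≈ 0.5217
After a second independent assay='positive': P(carrier) = 0.7·0.5217 / (0.7·0.5217 + 0.45·0.4783) ≈ 0.6292
After a second independent assay='negative': P(carrier) = 0.3·0.6292 / (0.3·0.6292 + 0.55·0.3708) ≈ 0.4807

0.4807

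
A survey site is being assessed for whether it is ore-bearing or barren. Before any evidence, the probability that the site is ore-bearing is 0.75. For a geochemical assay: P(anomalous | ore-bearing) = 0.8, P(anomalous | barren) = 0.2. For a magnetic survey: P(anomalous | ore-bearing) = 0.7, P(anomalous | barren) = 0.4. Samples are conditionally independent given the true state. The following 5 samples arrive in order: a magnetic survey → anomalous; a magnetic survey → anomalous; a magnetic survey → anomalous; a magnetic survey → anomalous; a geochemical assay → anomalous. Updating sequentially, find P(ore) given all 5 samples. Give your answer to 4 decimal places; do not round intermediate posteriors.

After a magnetic survey='anomalous': P(ore) = 0.7·0.7500 / (0.7·0.7500 + 0.4·0.2500) ≈ 0.8400
After a magnetic survey='anomalous': P(ore) = 0.7·0.8400 / (0.7·0.8400 + 0.4·0.1600) ≈ 0.9018
After a magnetic survey='anomalous': P(ore) = 0.7·0.9018 / (0.7·0.9018 + 0.4·0.0982) ≈ 0.9414
After a magnetic survey='anomalous': P(ore) = 0.7·0.9414 / (0.7·0.9414 + 0.4·0.0586) ≈ 0.9657
After a geochemical assay='anomalous': P(ore) = 0.8·0.9657 / (0.8·0.9657 + 0.2·0.0343) ≈ 0.9912

0.9912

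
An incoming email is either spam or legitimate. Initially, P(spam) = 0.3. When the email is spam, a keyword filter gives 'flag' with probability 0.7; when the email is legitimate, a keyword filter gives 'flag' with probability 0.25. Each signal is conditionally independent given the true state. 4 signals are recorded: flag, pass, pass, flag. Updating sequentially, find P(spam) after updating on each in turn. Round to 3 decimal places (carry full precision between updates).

After 'flag': P(spam) = 0.7·0.3000 / (0.7·0.3000 + 0.25·0.7000) ≈ 0.5455
After 'pass': P(spam) = 0.3·0.5455 / (0.3·0.5455 + 0.75·0.4545) ≈ 0.3243
After 'pass': P(spam) = 0.3·0.3243 / (0.3·0.3243 + 0.75·0.6757) ≈ 0.1611
After 'flag': P(spam) = 0.7·0.1611 / (0.7·0.1611 + 0.25·0.8389) ≈ 0.3496

0.350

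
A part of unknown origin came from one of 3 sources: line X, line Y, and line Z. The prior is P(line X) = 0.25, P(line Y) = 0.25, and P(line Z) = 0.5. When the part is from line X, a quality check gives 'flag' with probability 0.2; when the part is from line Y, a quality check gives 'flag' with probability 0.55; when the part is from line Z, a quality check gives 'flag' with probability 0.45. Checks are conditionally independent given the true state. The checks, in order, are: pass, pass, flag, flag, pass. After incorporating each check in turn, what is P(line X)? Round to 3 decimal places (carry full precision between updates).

0.177

Each posterior becomes the prior for the next update.
After 'pass': normaliser = 0.8·0.2500 + 0.45·0.2500 + 0.55·0.5000; P(line X) ≈ 0.3404, P(line Y) ≈ 0.1915, P(line Z) ≈ 0.4681
After 'pass': normaliser = 0.8·0.3404 + 0.45·0.1915 + 0.55·0.4681; P(line X) ≈ 0.4421, P(line Y) ≈ 0.1399, P(line Z) ≈ 0.4180
After 'flag': normaliser = 0.2·0.4421 + 0.55·0.1399 + 0.45·0.4180; P(line X) ≈ 0.2502, P(line Y) ≈ 0.2177, P(line Z) ≈ 0.5321
After 'flag': normaliser = 0.2·0.2502 + 0.55·0.2177 + 0.45·0.5321; P(line X) ≈ 0.1223, P(line Y) ≈ 0.2926, P(line Z) ≈ 0.5852
After 'pass': normaliser = 0.8·0.1223 + 0.45·0.2926 + 0.55·0.5852; P(line X) ≈ 0.1774, P(line Y) ≈ 0.2388, P(line Z) ≈ 0.5838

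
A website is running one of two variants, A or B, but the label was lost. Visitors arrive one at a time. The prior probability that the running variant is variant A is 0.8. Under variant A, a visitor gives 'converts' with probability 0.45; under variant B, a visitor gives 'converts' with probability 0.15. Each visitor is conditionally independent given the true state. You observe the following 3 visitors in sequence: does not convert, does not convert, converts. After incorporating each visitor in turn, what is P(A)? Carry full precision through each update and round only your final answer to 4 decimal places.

After 'does not convert': P(A) = 0.55·0.8000 / (0.55·0.8000 + 0.85·0.2000) ≈ 0.7213
After 'does not convert': P(A) = 0.55·0.7213 / (0.55·0.7213 + 0.85·0.2787) ≈ 0.6261
After 'converts': P(A) = 0.45·0.6261 / (0.45·0.6261 + 0.15·0.3739) ≈ 0.8340

0.8340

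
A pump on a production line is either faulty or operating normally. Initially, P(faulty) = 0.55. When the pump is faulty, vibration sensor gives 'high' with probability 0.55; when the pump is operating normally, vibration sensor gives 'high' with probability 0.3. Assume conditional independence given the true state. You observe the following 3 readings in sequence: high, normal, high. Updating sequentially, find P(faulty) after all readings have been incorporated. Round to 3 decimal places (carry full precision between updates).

0.725

After 'high': P(faulty) = 0.55·0.5500 / (0.55·0.5500 + 0.3·0.4500) ≈ 0.6914
After 'normal': P(faulty) = 0.45·0.6914 / (0.45·0.6914 + 0.7·0.3086) ≈ 0.5902
After 'high': P(faulty) = 0.55·0.5902 / (0.55·0.5902 + 0.3·0.4098) ≈ 0.7253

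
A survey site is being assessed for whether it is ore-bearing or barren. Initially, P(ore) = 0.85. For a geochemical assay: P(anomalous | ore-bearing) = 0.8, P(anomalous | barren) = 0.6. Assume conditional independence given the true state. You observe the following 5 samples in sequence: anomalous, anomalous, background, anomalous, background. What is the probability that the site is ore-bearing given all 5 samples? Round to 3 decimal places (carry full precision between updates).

0.771

After 'anomalous': P(ore) = 0.8·0.8500 / (0.8·0.8500 + 0.6·0.1500) ≈ 0.8831
After 'anomalous': P(ore) = 0.8·0.8831 / (0.8·0.8831 + 0.6·0.1169) ≈ 0.9097
After 'background': P(ore) = 0.2·0.9097 / (0.2·0.9097 + 0.4·0.0903) ≈ 0.8344
After 'anomalous': P(ore) = 0.8·0.8344 / (0.8·0.8344 + 0.6·0.1656) ≈ 0.8704
After 'background': P(ore) = 0.2·0.8704 / (0.2·0.8704 + 0.4·0.1296) ≈ 0.7705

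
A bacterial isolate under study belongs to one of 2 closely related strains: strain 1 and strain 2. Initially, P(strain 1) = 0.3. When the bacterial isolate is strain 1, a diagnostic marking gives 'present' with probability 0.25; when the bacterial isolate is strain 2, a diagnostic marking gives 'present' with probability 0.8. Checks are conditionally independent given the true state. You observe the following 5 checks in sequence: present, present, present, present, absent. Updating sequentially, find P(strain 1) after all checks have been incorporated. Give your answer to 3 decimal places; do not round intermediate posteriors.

0.015

After 'present': P(strain 1) = 0.25·0.3000 / (0.25·0.3000 + 0.8·0.7000) ≈ 0.1181
After 'present': P(strain 1) = 0.25·0.1181 / (0.25·0.1181 + 0.8·0.8819) ≈ 0.0402
After 'present': P(strain 1) = 0.25·0.0402 / (0.25·0.0402 + 0.8·0.9598) ≈ 0.0129
After 'present': P(strain 1) = 0.25·0.0129 / (0.25·0.0129 + 0.8·0.9871) ≈ 0.0041
After 'absent': P(strain 1) = 0.75·0.0041 / (0.75·0.0041 + 0.2·0.9959) ≈ 0.0151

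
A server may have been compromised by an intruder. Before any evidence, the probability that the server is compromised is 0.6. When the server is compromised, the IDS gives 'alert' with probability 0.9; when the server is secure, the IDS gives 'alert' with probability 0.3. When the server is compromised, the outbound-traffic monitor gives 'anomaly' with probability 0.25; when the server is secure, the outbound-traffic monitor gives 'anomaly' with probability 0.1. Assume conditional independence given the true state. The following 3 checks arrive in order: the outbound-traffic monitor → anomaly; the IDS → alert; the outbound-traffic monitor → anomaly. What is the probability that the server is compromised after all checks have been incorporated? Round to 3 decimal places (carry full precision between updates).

0.966

After the outbound-traffic monitor='anomaly': P(compromised) = 0.25·0.6000 / (0.25·0.6000 + 0.1·0.4000) ≈ 0.7895
After the IDS='alert': P(compromised) = 0.9·0.7895 / (0.9·0.7895 + 0.3·0.2105) ≈ 0.9184
After the outbound-traffic monitor='anomaly': P(compromised) = 0.25·0.9184 / (0.25·0.9184 + 0.1·0.0816) ≈ 0.9657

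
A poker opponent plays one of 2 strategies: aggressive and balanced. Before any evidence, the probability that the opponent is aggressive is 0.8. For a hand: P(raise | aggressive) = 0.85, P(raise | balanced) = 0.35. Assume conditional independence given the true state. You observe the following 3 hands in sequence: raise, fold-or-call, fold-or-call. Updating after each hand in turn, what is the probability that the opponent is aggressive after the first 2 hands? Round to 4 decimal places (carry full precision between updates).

After 'raise': P(aggressive) = 0.85·0.8000 / (0.85·0.8000 + 0.35·0.2000) ≈ 0.9067
After 'fold-or-call': P(aggressive) = 0.15·0.9067 / (0.15·0.9067 + 0.65·0.0933) ≈ 0.6915

0.6915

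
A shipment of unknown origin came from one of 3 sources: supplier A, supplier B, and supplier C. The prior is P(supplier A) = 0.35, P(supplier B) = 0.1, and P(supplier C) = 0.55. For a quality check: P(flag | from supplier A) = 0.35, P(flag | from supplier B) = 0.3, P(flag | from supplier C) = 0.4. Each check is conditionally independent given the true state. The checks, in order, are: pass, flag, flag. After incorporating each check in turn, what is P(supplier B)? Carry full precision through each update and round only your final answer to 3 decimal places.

0.072

Each posterior becomes the prior for the next update.
After 'pass': normaliser = 0.65·0.3500 + 0.7·0.1000 + 0.6·0.5500; P(supplier A) ≈ 0.3625, P(supplier B) ≈ 0.1116, P(supplier C) ≈ 0.5259
After 'flag': normaliser = 0.35·0.3625 + 0.3·0.1116 + 0.4·0.5259; P(supplier A) ≈ 0.3423, P(supplier B) ≈ 0.0903, P(supplier C) ≈ 0.5674
After 'flag': normaliser = 0.35·0.3423 + 0.3·0.0903 + 0.4·0.5674; P(supplier A) ≈ 0.3204, P(supplier B) ≈ 0.0724, P(supplier C) ≈ 0.6071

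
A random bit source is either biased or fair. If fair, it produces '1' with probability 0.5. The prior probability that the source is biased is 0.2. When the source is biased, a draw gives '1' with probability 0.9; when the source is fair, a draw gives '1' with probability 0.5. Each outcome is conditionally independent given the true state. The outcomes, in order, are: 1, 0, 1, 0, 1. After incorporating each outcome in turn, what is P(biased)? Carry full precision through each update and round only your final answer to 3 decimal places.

0.055

Apply Bayes' rule sequentially, carrying P(biased) forward.
After '1': P(biased) = 0.9·0.2000 / (0.9·0.2000 + 0.5·0.8000) ≈ 0.3103
After '0': P(biased) = 0.1·0.3103 / (0.1·0.3103 + 0.5·0.6897) ≈ 0.0826
After '1': P(biased) = 0.9·0.0826 / (0.9·0.0826 + 0.5·0.9174) ≈ 0.1394
After '0': P(biased) = 0.1·0.1394 / (0.1·0.1394 + 0.5·0.8606) ≈ 0.0314
After '1': P(biased) = 0.9·0.0314 / (0.9·0.0314 + 0.5·0.9686) ≈ 0.0551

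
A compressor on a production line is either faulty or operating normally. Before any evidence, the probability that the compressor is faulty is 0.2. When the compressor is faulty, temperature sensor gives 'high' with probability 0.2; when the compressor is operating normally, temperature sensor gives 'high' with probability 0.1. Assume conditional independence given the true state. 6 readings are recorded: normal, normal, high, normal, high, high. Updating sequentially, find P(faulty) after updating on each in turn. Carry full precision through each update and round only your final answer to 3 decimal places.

After 'normal': P(faulty) = 0.8·0.2000 / (0.8·0.2000 + 0.9·0.8000) ≈ 0.1818
After 'normal': P(faulty) = 0.8·0.1818 / (0.8·0.1818 + 0.9·0.8182) ≈ 0.1649
After 'high': P(faulty) = 0.2·0.1649 / (0.2·0.1649 + 0.1·0.8351) ≈ 0.2832
After 'normal': P(faulty) = 0.8·0.2832 / (0.8·0.2832 + 0.9·0.7168) ≈ 0.2599
After 'high': P(faulty) = 0.2·0.2599 / (0.2·0.2599 + 0.1·0.7401) ≈ 0.4126
After 'high': P(faulty) = 0.2·0.4126 / (0.2·0.4126 + 0.1·0.5874) ≈ 0.5841

0.584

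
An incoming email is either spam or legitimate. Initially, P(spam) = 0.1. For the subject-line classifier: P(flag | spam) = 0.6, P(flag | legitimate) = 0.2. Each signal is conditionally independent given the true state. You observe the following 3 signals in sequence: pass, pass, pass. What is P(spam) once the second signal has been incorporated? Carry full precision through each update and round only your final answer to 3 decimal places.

0.027

After 'pass': P(spam) = 0.4·0.1000 / (0.4·0.1000 + 0.8·0.9000) ≈ 0.0526
After 'pass': P(spam) = 0.4·0.0526 / (0.4·0.0526 + 0.8·0.9474) ≈ 0.0270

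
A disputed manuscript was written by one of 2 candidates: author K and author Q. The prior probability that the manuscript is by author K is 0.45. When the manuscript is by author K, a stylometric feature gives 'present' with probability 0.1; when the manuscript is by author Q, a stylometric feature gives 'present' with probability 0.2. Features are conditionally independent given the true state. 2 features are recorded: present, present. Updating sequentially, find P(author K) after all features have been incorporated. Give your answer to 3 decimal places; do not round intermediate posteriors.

0.170

After 'present': P(author K) = 0.1·0.4500 / (0.1·0.4500 + 0.2·0.5500) ≈ 0.2903
After 'present': P(author K) = 0.1·0.2903 / (0.1·0.2903 + 0.2·0.7097) ≈ 0.1698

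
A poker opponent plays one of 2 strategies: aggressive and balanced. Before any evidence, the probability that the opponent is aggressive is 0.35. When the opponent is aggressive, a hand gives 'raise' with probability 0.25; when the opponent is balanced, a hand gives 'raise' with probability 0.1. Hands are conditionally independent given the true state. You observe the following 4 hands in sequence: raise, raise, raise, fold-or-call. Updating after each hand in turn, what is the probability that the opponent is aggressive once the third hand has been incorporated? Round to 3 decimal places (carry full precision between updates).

Each posterior becomes the prior for the next update.
After 'raise': P(aggressive) = 0.25·0.3500 / (0.25·0.3500 + 0.1·0.6500) ≈ 0.5738
After 'raise': P(aggressive) = 0.25·0.5738 / (0.25·0.5738 + 0.1·0.4262) ≈ 0.7709
After 'raise': P(aggressive) = 0.25·0.7709 / (0.25·0.7709 + 0.1·0.2291) ≈ 0.8938

0.894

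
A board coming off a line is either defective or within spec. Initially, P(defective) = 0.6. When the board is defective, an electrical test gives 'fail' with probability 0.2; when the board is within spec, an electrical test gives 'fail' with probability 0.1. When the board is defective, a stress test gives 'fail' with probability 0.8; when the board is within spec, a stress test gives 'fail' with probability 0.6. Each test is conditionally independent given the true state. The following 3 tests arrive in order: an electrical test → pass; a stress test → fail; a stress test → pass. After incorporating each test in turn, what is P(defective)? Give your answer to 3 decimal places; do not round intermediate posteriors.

0.471

Each posterior becomes the prior for the next update.
After an electrical test='pass': P(defective) = 0.8·0.6000 / (0.8·0.6000 + 0.9·0.4000) ≈ 0.5714
After a stress test='fail': P(defective) = 0.8·0.5714 / (0.8·0.5714 + 0.6·0.4286) ≈ 0.6400
After a stress test='pass': P(defective) = 0.2·0.6400 / (0.2·0.6400 + 0.4·0.3600) ≈ 0.4706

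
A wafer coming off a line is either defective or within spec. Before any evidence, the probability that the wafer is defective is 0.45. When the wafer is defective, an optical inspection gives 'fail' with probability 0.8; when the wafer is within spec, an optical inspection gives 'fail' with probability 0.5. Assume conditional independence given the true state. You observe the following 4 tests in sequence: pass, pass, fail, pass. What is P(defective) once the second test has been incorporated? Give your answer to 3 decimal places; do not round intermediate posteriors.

After 'pass': P(defective) = 0.2·0.4500 / (0.2·0.4500 + 0.5·0.5500) ≈ 0.2466
After 'pass': P(defective) = 0.2·0.2466 / (0.2·0.2466 + 0.5·0.7534) ≈ 0.1158

0.116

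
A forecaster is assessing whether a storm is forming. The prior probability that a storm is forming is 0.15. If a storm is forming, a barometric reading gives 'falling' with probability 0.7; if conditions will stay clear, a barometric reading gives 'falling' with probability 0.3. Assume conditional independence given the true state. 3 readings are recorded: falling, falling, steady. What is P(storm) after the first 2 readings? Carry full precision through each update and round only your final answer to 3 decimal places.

After 'falling': P(storm) = 0.7·0.1500 / (0.7·0.1500 + 0.3·0.8500) ≈ 0.2917
After 'falling': P(storm) = 0.7·0.2917 / (0.7·0.2917 + 0.3·0.7083) ≈ 0.4900

0.490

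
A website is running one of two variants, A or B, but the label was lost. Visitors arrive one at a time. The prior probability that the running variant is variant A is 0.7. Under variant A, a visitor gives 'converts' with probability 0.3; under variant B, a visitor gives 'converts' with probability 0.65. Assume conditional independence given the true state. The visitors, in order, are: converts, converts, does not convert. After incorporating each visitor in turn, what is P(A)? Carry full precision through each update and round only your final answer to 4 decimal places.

Each posterior becomes the prior for the next update.
After 'converts': P(A) = 0.3·0.7000 / (0.3·0.7000 + 0.65·0.3000) ≈ 0.5185
After 'converts': P(A) = 0.3·0.5185 / (0.3·0.5185 + 0.65·0.4815) ≈ 0.3320
After 'does not convert': P(A) = 0.7·0.3320 / (0.7·0.3320 + 0.35·0.6680) ≈ 0.4985

0.4985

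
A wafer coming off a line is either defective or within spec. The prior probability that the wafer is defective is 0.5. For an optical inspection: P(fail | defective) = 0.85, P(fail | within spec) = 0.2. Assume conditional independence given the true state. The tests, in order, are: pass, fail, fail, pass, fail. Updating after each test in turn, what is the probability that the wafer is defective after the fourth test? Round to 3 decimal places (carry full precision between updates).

0.388

Each posterior becomes the prior for the next update.
After 'pass': P(defective) = 0.15·0.5000 / (0.15·0.5000 + 0.8·0.5000) ≈ 0.1579
After 'fail': P(defective) = 0.85·0.1579 / (0.85·0.1579 + 0.2·0.8421) ≈ 0.4435
After 'fail': P(defective) = 0.85·0.4435 / (0.85·0.4435 + 0.2·0.5565) ≈ 0.7720
After 'pass': P(defective) = 0.15·0.7720 / (0.15·0.7720 + 0.8·0.2280) ≈ 0.3884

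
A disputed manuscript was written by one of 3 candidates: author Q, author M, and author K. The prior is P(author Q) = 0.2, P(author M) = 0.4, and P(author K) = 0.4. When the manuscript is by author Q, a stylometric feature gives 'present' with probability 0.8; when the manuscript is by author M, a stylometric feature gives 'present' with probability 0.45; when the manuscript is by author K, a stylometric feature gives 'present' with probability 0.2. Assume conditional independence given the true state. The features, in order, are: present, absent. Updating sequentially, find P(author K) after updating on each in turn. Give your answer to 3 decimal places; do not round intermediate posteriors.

Each posterior becomes the prior for the next update.
After 'present': normaliser = 0.8·0.2000 + 0.45·0.4000 + 0.2·0.4000; P(author Q) ≈ 0.3810, P(author M) ≈ 0.4286, P(author K) ≈ 0.1905
After 'absent': normaliser = 0.2·0.3810 + 0.55·0.4286 + 0.8·0.1905; P(author Q) ≈ 0.1641, P(author M) ≈ 0.5077, P(author K) ≈ 0.3282

0.328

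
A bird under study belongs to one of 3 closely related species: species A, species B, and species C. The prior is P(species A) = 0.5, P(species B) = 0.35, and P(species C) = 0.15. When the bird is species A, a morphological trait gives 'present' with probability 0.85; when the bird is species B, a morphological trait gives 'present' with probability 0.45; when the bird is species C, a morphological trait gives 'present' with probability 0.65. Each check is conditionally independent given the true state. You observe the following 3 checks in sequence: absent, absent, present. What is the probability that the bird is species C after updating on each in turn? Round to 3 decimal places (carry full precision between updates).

0.173

After 'absent': normaliser = 0.15·0.5000 + 0.55·0.3500 + 0.35·0.1500; P(species A) ≈ 0.2344, P(species B) ≈ 0.6016, P(species C) ≈ 0.1641
After 'absent': normaliser = 0.15·0.2344 + 0.55·0.6016 + 0.35·0.1641; P(species A) ≈ 0.0830, P(species B) ≈ 0.7814, P(species C) ≈ 0.1356
After 'present': normaliser = 0.85·0.0830 + 0.45·0.7814 + 0.65·0.1356; P(species A) ≈ 0.1383, P(species B) ≈ 0.6890, P(species C) ≈ 0.1727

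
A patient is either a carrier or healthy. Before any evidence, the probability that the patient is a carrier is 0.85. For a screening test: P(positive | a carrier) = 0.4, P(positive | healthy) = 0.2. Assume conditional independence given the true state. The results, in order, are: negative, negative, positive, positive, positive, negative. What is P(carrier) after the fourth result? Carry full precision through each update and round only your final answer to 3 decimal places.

After 'negative': P(carrier) = 0.6·0.8500 / (0.6·0.8500 + 0.8·0.1500) ≈ 0.8095
After 'negative': P(carrier) = 0.6·0.8095 / (0.6·0.8095 + 0.8·0.1905) ≈ 0.7612
After 'positive': P(carrier) = 0.4·0.7612 / (0.4·0.7612 + 0.2·0.2388) ≈ 0.8644
After 'positive': P(carrier) = 0.4·0.8644 / (0.4·0.8644 + 0.2·0.1356) ≈ 0.9273

0.927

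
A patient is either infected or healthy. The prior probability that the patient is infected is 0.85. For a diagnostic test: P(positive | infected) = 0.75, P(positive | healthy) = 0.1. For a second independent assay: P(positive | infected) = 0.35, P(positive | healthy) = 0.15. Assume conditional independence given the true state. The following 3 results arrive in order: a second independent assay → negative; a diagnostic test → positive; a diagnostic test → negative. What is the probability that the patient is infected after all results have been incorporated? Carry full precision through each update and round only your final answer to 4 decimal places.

After a second independent assay='negative': P(infected) = 0.65·0.8500 / (0.65·0.8500 + 0.85·0.1500) ≈ 0.8125
After a diagnostic test='positive': P(infected) = 0.75·0.8125 / (0.75·0.8125 + 0.1·0.1875) ≈ 0.9701
After a diagnostic test='negative': P(infected) = 0.25·0.9701 / (0.25·0.9701 + 0.9·0.0299) ≈ 0.9003

0.9003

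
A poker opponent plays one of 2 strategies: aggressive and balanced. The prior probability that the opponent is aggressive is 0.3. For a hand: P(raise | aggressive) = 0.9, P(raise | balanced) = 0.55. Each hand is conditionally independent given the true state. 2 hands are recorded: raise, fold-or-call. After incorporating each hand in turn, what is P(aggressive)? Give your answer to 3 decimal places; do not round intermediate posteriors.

0.135

After 'raise': P(aggressive) = 0.9·0.3000 / (0.9·0.3000 + 0.55·0.7000) ≈ 0.4122
After 'fold-or-call': P(aggressive) = 0.1·0.4122 / (0.1·0.4122 + 0.45·0.5878) ≈ 0.1348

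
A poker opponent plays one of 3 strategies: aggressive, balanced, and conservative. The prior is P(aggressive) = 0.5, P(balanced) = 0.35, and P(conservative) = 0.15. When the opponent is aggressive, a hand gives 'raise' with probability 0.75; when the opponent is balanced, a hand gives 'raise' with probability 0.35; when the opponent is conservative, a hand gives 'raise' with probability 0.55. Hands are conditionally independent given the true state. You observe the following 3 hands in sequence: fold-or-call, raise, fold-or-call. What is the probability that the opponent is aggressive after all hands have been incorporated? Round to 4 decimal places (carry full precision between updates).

0.2550

After 'fold-or-call': normaliser = 0.25·0.5000 + 0.65·0.3500 + 0.45·0.1500; P(aggressive) ≈ 0.2976, P(balanced) ≈ 0.5417, P(conservative) ≈ 0.1607
After 'raise': normaliser = 0.75·0.2976 + 0.35·0.5417 + 0.55·0.1607; P(aggressive) ≈ 0.4454, P(balanced) ≈ 0.3783, P(conservative) ≈ 0.1764
After 'fold-or-call': normaliser = 0.25·0.4454 + 0.65·0.3783 + 0.45·0.1764; P(aggressive) ≈ 0.2550, P(balanced) ≈ 0.5632, P(conservative) ≈ 0.1818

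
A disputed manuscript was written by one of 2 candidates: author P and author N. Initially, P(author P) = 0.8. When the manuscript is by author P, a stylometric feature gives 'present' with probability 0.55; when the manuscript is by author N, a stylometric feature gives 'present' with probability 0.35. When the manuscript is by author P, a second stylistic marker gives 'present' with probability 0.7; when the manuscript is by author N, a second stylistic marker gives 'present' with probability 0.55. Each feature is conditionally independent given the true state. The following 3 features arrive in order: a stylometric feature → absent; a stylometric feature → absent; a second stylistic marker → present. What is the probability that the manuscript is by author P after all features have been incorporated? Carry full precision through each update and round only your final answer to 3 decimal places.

0.709

After a stylometric feature='absent': P(author P) = 0.45·0.8000 / (0.45·0.8000 + 0.65·0.2000) ≈ 0.7347
After a stylometric feature='absent': P(author P) = 0.45·0.7347 / (0.45·0.7347 + 0.65·0.2653) ≈ 0.6572
After a second stylistic marker='present': P(author P) = 0.7·0.6572 / (0.7·0.6572 + 0.55·0.3428) ≈ 0.7093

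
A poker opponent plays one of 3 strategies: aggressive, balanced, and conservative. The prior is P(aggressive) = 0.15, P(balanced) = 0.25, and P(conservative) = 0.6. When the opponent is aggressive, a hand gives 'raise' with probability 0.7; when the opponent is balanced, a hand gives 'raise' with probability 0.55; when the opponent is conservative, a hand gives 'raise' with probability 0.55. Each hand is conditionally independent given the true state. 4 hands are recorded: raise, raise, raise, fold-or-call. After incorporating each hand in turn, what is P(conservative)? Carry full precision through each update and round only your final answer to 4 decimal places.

0.5681

After 'raise': normaliser = 0.7·0.1500 + 0.55·0.2500 + 0.55·0.6000; P(aggressive) ≈ 0.1834, P(balanced) ≈ 0.2402, P(conservative) ≈ 0.5764
After 'raise': normaliser = 0.7·0.1834 + 0.55·0.2402 + 0.55·0.5764; P(aggressive) ≈ 0.2223, P(balanced) ≈ 0.2287, P(conservative) ≈ 0.5490
After 'raise': normaliser = 0.7·0.2223 + 0.55·0.2287 + 0.55·0.5490; P(aggressive) ≈ 0.2668, P(balanced) ≈ 0.2157, P(conservative) ≈ 0.5176
After 'fold-or-call': normaliser = 0.3·0.2668 + 0.45·0.2157 + 0.45·0.5176; P(aggressive) ≈ 0.1952, P(balanced) ≈ 0.2367, P(conservative) ≈ 0.5681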